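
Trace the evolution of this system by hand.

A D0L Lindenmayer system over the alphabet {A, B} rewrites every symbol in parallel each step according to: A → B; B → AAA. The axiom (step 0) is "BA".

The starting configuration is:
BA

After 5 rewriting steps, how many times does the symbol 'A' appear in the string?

27

[0] BA
[1] AAAB
[2] BBBAAA
[3] AAAAAAAAABBB
[4] BBBBBBBBBAAAAAAAAA
[5] AAAAAAAAAAAAAAAAAAAAAAAAAAABBBBBBBBB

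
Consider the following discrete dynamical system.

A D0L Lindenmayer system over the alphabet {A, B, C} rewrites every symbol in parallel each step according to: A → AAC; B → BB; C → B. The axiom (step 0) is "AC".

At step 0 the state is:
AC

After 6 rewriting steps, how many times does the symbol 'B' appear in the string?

112

k=0  AC
k=1  AACB
k=2  AACAACBBB
k=3  AACAACBAACAACBBBBBBB
k=4  AACAACBAACAACBBBAACAACBAACAACBBBBBBBBBBBBBBB
k=5  AACAACBAACAACBBBAACAACBAACAACBBBBBBBAACAACBAACAACBBBAACAACBAACAACBBBBBBBBBBBBBBBBBBBBBBBBBBBBBBB
k=6  AACAACBAACAACBBBAACAACBAACAACBBBBBBBAACAACBAACAACBBBAACAAC…BBBBBBBBBBBBBBBBBBBBBBBBBBBBBBBBBBBBBBBBBBBBBBBBBBBBBBBBBB  (len 208)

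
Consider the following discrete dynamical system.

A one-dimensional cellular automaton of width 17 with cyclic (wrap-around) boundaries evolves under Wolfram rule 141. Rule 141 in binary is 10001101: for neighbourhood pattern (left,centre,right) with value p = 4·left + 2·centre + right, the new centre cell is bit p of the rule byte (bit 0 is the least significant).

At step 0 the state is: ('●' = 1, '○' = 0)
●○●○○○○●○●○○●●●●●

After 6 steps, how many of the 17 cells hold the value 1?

0) ●○●○○○○●○●○○●●●●●
1) ○○●○●●○●○●○○●●●●●
2) ○○●○●○○●○●○○●●●●○
3) ●○●○●○○●○●○○●●●○○
4) ●○●○●○○●○●○○●●○○○
5) ●○●○●○○●○●○○●○○●○
6) ●○●○●○○●○●○○●○○●○

7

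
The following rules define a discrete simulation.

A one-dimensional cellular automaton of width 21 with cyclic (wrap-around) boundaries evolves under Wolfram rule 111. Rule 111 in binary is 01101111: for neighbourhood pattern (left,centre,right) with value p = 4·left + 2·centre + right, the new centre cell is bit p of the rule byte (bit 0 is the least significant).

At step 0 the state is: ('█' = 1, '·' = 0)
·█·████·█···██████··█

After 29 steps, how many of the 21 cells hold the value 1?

0) ·█·████·█···██████··█
1) ████··███·███····█·██
2) ···█·██·███·█·██████·
3) █████████·█████····█·
4) █·······███···█·█████
5) █·███████·█·█████····
6) ███·····█████···█·███
7) ··█·█████···█·█████··
8) █████···█·█████···█·█
9) ····█·█████···█·█████
10) ·██████···█·█████···█
11) ██····█·█████···█·███
12) ·█·██████···█·█████··
13) ████····█·█████···█·█
14) ···█·██████···█·█████
15) ·█████····█·█████···█
16) ██···█·██████···█·███
17) ·█·█████····█·█████··
18) ████···█·██████···█·█
19) ···█·█████····█·█████
20) ·█████···█·██████···█
21) ██···█·█████····█·███
22) ·█·█████···█·██████··
23) ████···█·█████····█·█
24) ···█·█████···█·██████
25) ·█████···█·█████····█
26) ██···█·█████···█·████
27) ·█·█████···█·█████···
28) ████···█·█████···█·██
29) ···█·█████···█·█████·

12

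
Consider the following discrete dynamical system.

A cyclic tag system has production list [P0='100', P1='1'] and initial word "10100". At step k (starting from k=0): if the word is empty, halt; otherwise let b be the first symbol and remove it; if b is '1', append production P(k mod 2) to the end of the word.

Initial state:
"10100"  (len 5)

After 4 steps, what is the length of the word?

gen 0: "10100"  (len 5)
gen 1: "0100100"  (len 7)
gen 2: "100100"  (len 6)
gen 3: "00100100"  (len 8)
gen 4: "0100100"  (len 7)

7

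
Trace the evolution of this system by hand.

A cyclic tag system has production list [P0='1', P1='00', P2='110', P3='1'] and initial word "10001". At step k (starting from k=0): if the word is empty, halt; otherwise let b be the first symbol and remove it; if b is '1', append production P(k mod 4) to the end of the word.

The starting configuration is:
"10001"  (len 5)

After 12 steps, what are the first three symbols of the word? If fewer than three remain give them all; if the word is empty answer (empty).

gen 0: "10001"  (len 5)
gen 1: "00011"  (len 5)
gen 2: "0011"  (len 4)
gen 3: "011"  (len 3)
gen 4: "11"  (len 2)
gen 5: "11"  (len 2)
gen 6: "100"  (len 3)
gen 7: "00110"  (len 5)
gen 8: "0110"  (len 4)
gen 9: "110"  (len 3)
gen 10: "1000"  (len 4)
gen 11: "000110"  (len 6)
gen 12: "00110"  (len 5)

001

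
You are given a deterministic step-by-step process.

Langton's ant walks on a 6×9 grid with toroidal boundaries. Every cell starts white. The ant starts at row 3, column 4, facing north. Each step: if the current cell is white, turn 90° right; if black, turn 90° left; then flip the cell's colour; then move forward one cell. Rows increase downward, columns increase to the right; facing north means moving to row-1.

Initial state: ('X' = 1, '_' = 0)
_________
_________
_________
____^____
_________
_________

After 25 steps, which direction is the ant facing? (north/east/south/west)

0) _________
_________
_________
____^____
_________
_________
1) _________
_________
_________
____X>___
_________
_________
2) _________
_________
_________
____XX___
_____v___
_________
3) _________
_________
_________
____XX___
____<X___
_________
4) _________
_________
_________
____^X___
____XX___
_________
5) _________
_________
_________
___<_X___
____XX___
_________
6) _________
_________
___^_____
___X_X___
____XX___
_________
7) _________
_________
___X>____
___X_X___
____XX___
_________
8) _________
_________
___XX____
___XvX___
____XX___
_________
9) _________
_________
___XX____
___<XX___
____XX___
_________
10) _________
_________
___XX____
____XX___
___vXX___
_________
11) _________
_________
___XX____
____XX___
__<XXX___
_________
12) _________
_________
___XX____
__^_XX___
__XXXX___
_________
13) _________
_________
___XX____
__X>XX___
__XXXX___
_________
14) _________
_________
___XX____
__XXXX___
__XvXX___
_________
15) _________
_________
___XX____
__XXXX___
__X_>X___
_________
16) _________
_________
___XX____
__XX^X___
__X__X___
_________
17) _________
_________
___XX____
__X<_X___
__X__X___
_________
18) _________
_________
___XX____
__X__X___
__Xv_X___
_________
19) _________
_________
___XX____
__X__X___
__<X_X___
_________
20) _________
_________
___XX____
__X__X___
___X_X___
__v______
21) _________
_________
___XX____
__X__X___
___X_X___
_<X______
22) _________
_________
___XX____
__X__X___
_^_X_X___
_XX______
23) _________
_________
___XX____
__X__X___
_X>X_X___
_XX______
24) _________
_________
___XX____
__X__X___
_XXX_X___
_Xv______
25) _________
_________
___XX____
__X__X___
_XXX_X___
_X_>_____

east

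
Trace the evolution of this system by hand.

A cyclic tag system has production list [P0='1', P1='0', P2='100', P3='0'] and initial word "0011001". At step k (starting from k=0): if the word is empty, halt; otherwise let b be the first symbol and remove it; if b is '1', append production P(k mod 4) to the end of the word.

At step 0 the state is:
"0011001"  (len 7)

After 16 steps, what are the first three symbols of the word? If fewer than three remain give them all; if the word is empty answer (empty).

(empty)

gen 0: "0011001"  (len 7)
gen 1: "011001"  (len 6)
gen 2: "11001"  (len 5)
gen 3: "1001100"  (len 7)
gen 4: "0011000"  (len 7)
gen 5: "011000"  (len 6)
gen 6: "11000"  (len 5)
gen 7: "1000100"  (len 7)
gen 8: "0001000"  (len 7)
gen 9: "001000"  (len 6)
gen 10: "01000"  (len 5)
gen 11: "1000"  (len 4)
gen 12: "0000"  (len 4)
gen 13: "000"  (len 3)
gen 14: "00"  (len 2)
gen 15: "0"  (len 1)
gen 16: (halted — word empty)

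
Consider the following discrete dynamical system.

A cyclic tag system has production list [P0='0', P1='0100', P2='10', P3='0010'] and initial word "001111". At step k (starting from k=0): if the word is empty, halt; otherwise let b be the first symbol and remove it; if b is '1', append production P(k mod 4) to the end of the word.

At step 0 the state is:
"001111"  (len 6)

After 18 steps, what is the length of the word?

0) "001111"  (len 6)
1) "01111"  (len 5)
2) "1111"  (len 4)
3) "11110"  (len 5)
4) "11100010"  (len 8)
5) "11000100"  (len 8)
6) "10001000100"  (len 11)
7) "000100010010"  (len 12)
8) "00100010010"  (len 11)
9) "0100010010"  (len 10)
10) "100010010"  (len 9)
11) "0001001010"  (len 10)
12) "001001010"  (len 9)
13) "01001010"  (len 8)
14) "1001010"  (len 7)
15) "00101010"  (len 8)
16) "0101010"  (len 7)
17) "101010"  (len 6)
18) "010100100"  (len 9)

9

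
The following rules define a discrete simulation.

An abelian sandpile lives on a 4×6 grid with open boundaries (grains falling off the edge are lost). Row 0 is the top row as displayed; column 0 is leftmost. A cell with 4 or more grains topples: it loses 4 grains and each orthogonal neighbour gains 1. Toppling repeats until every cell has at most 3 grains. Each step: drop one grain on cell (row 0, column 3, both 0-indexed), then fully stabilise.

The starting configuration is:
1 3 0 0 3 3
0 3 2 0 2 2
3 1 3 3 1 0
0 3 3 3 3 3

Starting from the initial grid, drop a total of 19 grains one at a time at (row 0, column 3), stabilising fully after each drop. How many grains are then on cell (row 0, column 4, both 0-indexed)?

0) 1 3 0 0 3 3
0 3 2 0 2 2
3 1 3 3 1 0
0 3 3 3 3 3
1) 1 3 0 1 3 3
0 3 2 0 2 2
3 1 3 3 1 0
0 3 3 3 3 3
2) 1 3 0 2 3 3
0 3 2 0 2 2
3 1 3 3 1 0
0 3 3 3 3 3
3) 1 3 0 3 3 3
0 3 2 0 2 2
3 1 3 3 1 0
0 3 3 3 3 3
4) 1 3 1 1 1 0
0 3 2 1 3 3
3 1 3 3 1 0
0 3 3 3 3 3
5) 1 3 1 2 1 0
0 3 2 1 3 3
3 1 3 3 1 0
0 3 3 3 3 3
6) 1 3 1 3 1 0
0 3 2 1 3 3
3 1 3 3 1 0
0 3 3 3 3 3
7) 1 3 2 0 2 0
0 3 2 2 3 3
3 1 3 3 1 0
0 3 3 3 3 3
8) 1 3 2 1 2 0
0 3 2 2 3 3
3 1 3 3 1 0
0 3 3 3 3 3
9) 1 3 2 2 2 0
0 3 2 2 3 3
3 1 3 3 1 0
0 3 3 3 3 3
10) 1 3 2 3 2 0
0 3 2 2 3 3
3 1 3 3 1 0
0 3 3 3 3 3
11) 1 3 3 0 3 0
0 3 2 3 3 3
3 1 3 3 1 0
0 3 3 3 3 3
12) 1 3 3 1 3 0
0 3 2 3 3 3
3 1 3 3 1 0
0 3 3 3 3 3
13) 1 3 3 2 3 0
0 3 2 3 3 3
3 1 3 3 1 0
0 3 3 3 3 3
14) 1 3 3 3 3 0
0 3 2 3 3 3
3 1 3 3 1 0
0 3 3 3 3 3
15) 2 1 2 3 1 2
2 2 2 3 3 0
0 1 3 3 0 3
2 1 2 2 2 0
16) 2 2 0 2 3 2
2 3 1 3 0 1
0 2 1 1 2 3
2 1 3 3 2 0
17) 2 2 0 3 3 2
2 3 1 3 0 1
0 2 1 1 2 3
2 1 3 3 2 0
18) 2 2 1 2 0 3
2 3 2 0 2 1
0 2 1 2 2 3
2 1 3 3 2 0
19) 2 2 1 3 0 3
2 3 2 0 2 1
0 2 1 2 2 3
2 1 3 3 2 0

0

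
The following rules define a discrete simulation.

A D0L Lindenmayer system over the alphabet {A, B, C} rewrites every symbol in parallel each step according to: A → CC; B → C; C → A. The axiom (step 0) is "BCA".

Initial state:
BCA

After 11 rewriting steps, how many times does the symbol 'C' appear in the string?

96

gen 0: BCA
gen 1: CACC
gen 2: ACCAA
gen 3: CCAACCCC
gen 4: AACCCCAAAA
gen 5: CCCCAAAACCCCCCCC
gen 6: AAAACCCCCCCCAAAAAAAA
gen 7: CCCCCCCCAAAAAAAACCCCCCCCCCCCCCCC
gen 8: AAAAAAAACCCCCCCCCCCCCCCCAAAAAAAAAAAAAAAA
gen 9: CCCCCCCCCCCCCCCCAAAAAAAAAAAAAAAACCCCCCCCCCCCCCCCCCCCCCCCCCCCCCCC
gen 10: AAAAAAAAAAAAAAAACCCCCCCCCCCCCCCCCCCCCCCCCCCCCCCCAAAAAAAAAAAAAAAAAAAAAAAAAAAAAAAA
gen 11: CCCCCCCCCCCCCCCCCCCCCCCCCCCCCCCCAAAAAAAAAAAAAAAAAAAAAAAAAA…CCCCCCCCCCCCCCCCCCCCCCCCCCCCCCCCCCCCCCCCCCCCCCCCCCCCCCCCCC  (len 128)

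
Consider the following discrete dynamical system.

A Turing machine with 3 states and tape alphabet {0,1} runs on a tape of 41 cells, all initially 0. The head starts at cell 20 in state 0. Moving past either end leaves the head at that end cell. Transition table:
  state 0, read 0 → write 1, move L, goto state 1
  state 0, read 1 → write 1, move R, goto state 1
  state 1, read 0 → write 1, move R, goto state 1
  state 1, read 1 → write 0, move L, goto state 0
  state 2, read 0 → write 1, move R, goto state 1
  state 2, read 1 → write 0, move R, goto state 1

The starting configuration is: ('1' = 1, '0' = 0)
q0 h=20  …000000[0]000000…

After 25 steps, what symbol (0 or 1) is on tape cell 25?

[0] q0 h=20  …000000[0]000000…
[1] q1 h=19  …000000[0]100000…
[2] q1 h=20  …000001[1]000000…
[3] q0 h=19  …000000[1]000000…
[4] q1 h=20  …000001[0]000000…
[5] q1 h=21  …000011[0]000000…
[6] q1 h=22  …000111[0]000000…
[7] q1 h=23  …001111[0]000000…
[8] q1 h=24  …011111[0]000000…
[9] q1 h=25  …111111[0]000000…
[10] q1 h=26  …111111[0]000000…
[11] q1 h=27  …111111[0]000000…
[12] q1 h=28  …111111[0]000000…
[13] q1 h=29  …111111[0]000000…
[14] q1 h=30  …111111[0]000000…
[15] q1 h=31  …111111[0]000000…
[16] q1 h=32  …111111[0]000000…
[17] q1 h=33  …111111[0]000000…
[18] q1 h=34  …111111[0]000000|
[19] q1 h=35  …111111[0]00000|
[20] q1 h=36  …111111[0]0000|
[21] q1 h=37  …111111[0]000|
[22] q1 h=38  …111111[0]00|
[23] q1 h=39  …111111[0]0|
[24] q1 h=40  …111111[0]|
[25] q1 h=40  …111111[1]|

1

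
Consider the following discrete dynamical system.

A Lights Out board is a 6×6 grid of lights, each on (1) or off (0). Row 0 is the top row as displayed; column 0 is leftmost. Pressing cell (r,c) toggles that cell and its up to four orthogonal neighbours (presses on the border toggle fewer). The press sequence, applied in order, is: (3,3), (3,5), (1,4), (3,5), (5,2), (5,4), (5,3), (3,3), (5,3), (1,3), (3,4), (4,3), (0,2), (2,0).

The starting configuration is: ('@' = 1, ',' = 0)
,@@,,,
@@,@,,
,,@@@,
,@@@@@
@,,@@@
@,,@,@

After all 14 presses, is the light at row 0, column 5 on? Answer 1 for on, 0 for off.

0

t=0: ,@@,,,
@@,@,,
,,@@@,
,@@@@@
@,,@@@
@,,@,@
t=1: ,@@,,,
@@,@,,
,,@,@,
,@,,,@
@,,,@@
@,,@,@
t=2: ,@@,,,
@@,@,,
,,@,@@
,@,,@,
@,,,@,
@,,@,@
t=3: ,@@,@,
@@,,@@
,,@,,@
,@,,@,
@,,,@,
@,,@,@
t=4: ,@@,@,
@@,,@@
,,@,,,
,@,,,@
@,,,@@
@,,@,@
t=5: ,@@,@,
@@,,@@
,,@,,,
,@,,,@
@,@,@@
@@@,,@
t=6: ,@@,@,
@@,,@@
,,@,,,
,@,,,@
@,@,,@
@@@@@,
t=7: ,@@,@,
@@,,@@
,,@,,,
,@,,,@
@,@@,@
@@,,,,
t=8: ,@@,@,
@@,,@@
,,@@,,
,@@@@@
@,@,,@
@@,,,,
t=9: ,@@,@,
@@,,@@
,,@@,,
,@@@@@
@,@@,@
@@@@@,
t=10: ,@@@@,
@@@@,@
,,@,,,
,@@@@@
@,@@,@
@@@@@,
t=11: ,@@@@,
@@@@,@
,,@,@,
,@@,,,
@,@@@@
@@@@@,
t=12: ,@@@@,
@@@@,@
,,@,@,
,@@@,,
@,,,,@
@@@,@,
t=13: ,,,,@,
@@,@,@
,,@,@,
,@@@,,
@,,,,@
@@@,@,
t=14: ,,,,@,
,@,@,@
@@@,@,
@@@@,,
@,,,,@
@@@,@,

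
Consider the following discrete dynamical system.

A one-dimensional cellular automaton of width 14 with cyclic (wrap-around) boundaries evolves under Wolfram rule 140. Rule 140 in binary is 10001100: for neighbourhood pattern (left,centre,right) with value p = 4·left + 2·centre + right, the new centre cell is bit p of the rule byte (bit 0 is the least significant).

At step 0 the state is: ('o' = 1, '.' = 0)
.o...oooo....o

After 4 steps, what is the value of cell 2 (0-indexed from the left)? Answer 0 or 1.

0

0) .o...oooo....o
1) .o...ooo.....o
2) .o...oo......o
3) .o...o.......o
4) .o...o.......o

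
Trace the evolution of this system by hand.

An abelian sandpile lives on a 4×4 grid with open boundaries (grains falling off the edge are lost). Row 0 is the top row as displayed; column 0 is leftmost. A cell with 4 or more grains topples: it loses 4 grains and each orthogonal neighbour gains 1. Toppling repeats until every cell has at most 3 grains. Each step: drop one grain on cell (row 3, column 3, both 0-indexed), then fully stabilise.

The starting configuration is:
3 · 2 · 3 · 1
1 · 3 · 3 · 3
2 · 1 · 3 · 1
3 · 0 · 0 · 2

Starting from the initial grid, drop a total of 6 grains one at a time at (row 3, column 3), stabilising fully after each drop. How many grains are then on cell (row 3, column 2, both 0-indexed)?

2

[0] 3 · 2 · 3 · 1
1 · 3 · 3 · 3
2 · 1 · 3 · 1
3 · 0 · 0 · 2
[1] 3 · 2 · 3 · 1
1 · 3 · 3 · 3
2 · 1 · 3 · 1
3 · 0 · 0 · 3
[2] 3 · 2 · 3 · 1
1 · 3 · 3 · 3
2 · 1 · 3 · 2
3 · 0 · 1 · 0
[3] 3 · 2 · 3 · 1
1 · 3 · 3 · 3
2 · 1 · 3 · 2
3 · 0 · 1 · 1
[4] 3 · 2 · 3 · 1
1 · 3 · 3 · 3
2 · 1 · 3 · 2
3 · 0 · 1 · 2
[5] 3 · 2 · 3 · 1
1 · 3 · 3 · 3
2 · 1 · 3 · 2
3 · 0 · 1 · 3
[6] 3 · 2 · 3 · 1
1 · 3 · 3 · 3
2 · 1 · 3 · 3
3 · 0 · 2 · 0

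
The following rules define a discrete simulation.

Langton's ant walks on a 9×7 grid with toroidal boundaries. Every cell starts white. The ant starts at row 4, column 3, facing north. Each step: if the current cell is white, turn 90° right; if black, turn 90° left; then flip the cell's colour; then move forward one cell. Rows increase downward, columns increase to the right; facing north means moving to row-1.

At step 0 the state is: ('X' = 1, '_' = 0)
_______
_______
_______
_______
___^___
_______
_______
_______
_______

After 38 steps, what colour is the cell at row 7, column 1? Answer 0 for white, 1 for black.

1

step 0: _______
_______
_______
_______
___^___
_______
_______
_______
_______
step 1: _______
_______
_______
_______
___X>__
_______
_______
_______
_______
step 2: _______
_______
_______
_______
___XX__
____v__
_______
_______
_______
step 3: _______
_______
_______
_______
___XX__
___<X__
_______
_______
_______
step 4: _______
_______
_______
_______
___^X__
___XX__
_______
_______
_______
step 5: _______
_______
_______
_______
__<_X__
___XX__
_______
_______
_______
step 6: _______
_______
_______
__^____
__X_X__
___XX__
_______
_______
_______
step 7: _______
_______
_______
__X>___
__X_X__
___XX__
_______
_______
_______
step 8: _______
_______
_______
__XX___
__XvX__
___XX__
_______
_______
_______
step 9: _______
_______
_______
__XX___
__<XX__
___XX__
_______
_______
_______
step 10: _______
_______
_______
__XX___
___XX__
__vXX__
_______
_______
_______
step 11: _______
_______
_______
__XX___
___XX__
_<XXX__
_______
_______
_______
step 12: _______
_______
_______
__XX___
_^_XX__
_XXXX__
_______
_______
_______
step 13: _______
_______
_______
__XX___
_X>XX__
_XXXX__
_______
_______
_______
step 14: _______
_______
_______
__XX___
_XXXX__
_XvXX__
_______
_______
_______
step 15: _______
_______
_______
__XX___
_XXXX__
_X_>X__
_______
_______
_______
step 16: _______
_______
_______
__XX___
_XX^X__
_X__X__
_______
_______
_______
step 17: _______
_______
_______
__XX___
_X<_X__
_X__X__
_______
_______
_______
step 18: _______
_______
_______
__XX___
_X__X__
_Xv_X__
_______
_______
_______
step 19: _______
_______
_______
__XX___
_X__X__
_<X_X__
_______
_______
_______
step 20: _______
_______
_______
__XX___
_X__X__
__X_X__
_v_____
_______
_______
step 21: _______
_______
_______
__XX___
_X__X__
__X_X__
<X_____
_______
_______
step 22: _______
_______
_______
__XX___
_X__X__
^_X_X__
XX_____
_______
_______
step 23: _______
_______
_______
__XX___
_X__X__
X>X_X__
XX_____
_______
_______
step 24: _______
_______
_______
__XX___
_X__X__
XXX_X__
Xv_____
_______
_______
step 25: _______
_______
_______
__XX___
_X__X__
XXX_X__
X_>____
_______
_______
step 26: _______
_______
_______
__XX___
_X__X__
XXX_X__
X_X____
__v____
_______
step 27: _______
_______
_______
__XX___
_X__X__
XXX_X__
X_X____
_<X____
_______
step 28: _______
_______
_______
__XX___
_X__X__
XXX_X__
X^X____
_XX____
_______
step 29: _______
_______
_______
__XX___
_X__X__
XXX_X__
XX>____
_XX____
_______
step 30: _______
_______
_______
__XX___
_X__X__
XX^_X__
XX_____
_XX____
_______
step 31: _______
_______
_______
__XX___
_X__X__
X<__X__
XX_____
_XX____
_______
step 32: _______
_______
_______
__XX___
_X__X__
X___X__
Xv_____
_XX____
_______
step 33: _______
_______
_______
__XX___
_X__X__
X___X__
X_>____
_XX____
_______
step 34: _______
_______
_______
__XX___
_X__X__
X___X__
X_X____
_Xv____
_______
step 35: _______
_______
_______
__XX___
_X__X__
X___X__
X_X____
_X_>___
_______
step 36: _______
_______
_______
__XX___
_X__X__
X___X__
X_X____
_X_X___
___v___
step 37: _______
_______
_______
__XX___
_X__X__
X___X__
X_X____
_X_X___
__<X___
step 38: _______
_______
_______
__XX___
_X__X__
X___X__
X_X____
_X^X___
__XX___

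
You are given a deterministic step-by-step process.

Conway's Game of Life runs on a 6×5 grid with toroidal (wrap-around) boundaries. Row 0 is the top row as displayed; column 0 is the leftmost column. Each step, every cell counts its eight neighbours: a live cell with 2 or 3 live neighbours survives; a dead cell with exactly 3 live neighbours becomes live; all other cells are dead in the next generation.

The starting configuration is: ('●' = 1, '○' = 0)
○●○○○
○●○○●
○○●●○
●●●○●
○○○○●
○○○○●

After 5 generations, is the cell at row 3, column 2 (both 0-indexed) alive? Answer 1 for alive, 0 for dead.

1

gen 0: ○●○○○
○●○○●
○○●●○
●●●○●
○○○○●
○○○○●
gen 1: ○○○○○
●●○●○
○○○○○
●●●○●
○●○○●
●○○○○
gen 2: ●●○○●
○○○○○
○○○●○
○●●●●
○○●●●
●○○○○
gen 3: ●●○○●
●○○○●
○○○●●
●●○○○
○○○○○
○○●○○
gen 4: ○●○●●
○●○○○
○●○●○
●○○○●
○●○○○
●●○○○
gen 5: ○●○○●
○●○●●
○●●○●
●●●○●
○●○○●
○●○○●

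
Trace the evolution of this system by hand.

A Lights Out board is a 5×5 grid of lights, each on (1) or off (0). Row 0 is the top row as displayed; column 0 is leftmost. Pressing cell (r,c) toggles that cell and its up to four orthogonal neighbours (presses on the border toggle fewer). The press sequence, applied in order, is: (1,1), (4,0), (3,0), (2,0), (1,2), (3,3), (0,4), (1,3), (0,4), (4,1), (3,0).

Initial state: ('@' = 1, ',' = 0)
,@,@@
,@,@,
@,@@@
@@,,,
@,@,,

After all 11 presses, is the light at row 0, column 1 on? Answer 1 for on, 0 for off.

0

0) ,@,@@
,@,@,
@,@@@
@@,,,
@,@,,
1) ,,,@@
@,@@,
@@@@@
@@,,,
@,@,,
2) ,,,@@
@,@@,
@@@@@
,@,,,
,@@,,
3) ,,,@@
@,@@,
,@@@@
@,,,,
@@@,,
4) ,,,@@
,,@@,
@,@@@
,,,,,
@@@,,
5) ,,@@@
,@,,,
@,,@@
,,,,,
@@@,,
6) ,,@@@
,@,,,
@,,,@
,,@@@
@@@@,
7) ,,@,,
,@,,@
@,,,@
,,@@@
@@@@,
8) ,,@@,
,@@@,
@,,@@
,,@@@
@@@@,
9) ,,@,@
,@@@@
@,,@@
,,@@@
@@@@,
10) ,,@,@
,@@@@
@,,@@
,@@@@
,,,@,
11) ,,@,@
,@@@@
,,,@@
@,@@@
@,,@,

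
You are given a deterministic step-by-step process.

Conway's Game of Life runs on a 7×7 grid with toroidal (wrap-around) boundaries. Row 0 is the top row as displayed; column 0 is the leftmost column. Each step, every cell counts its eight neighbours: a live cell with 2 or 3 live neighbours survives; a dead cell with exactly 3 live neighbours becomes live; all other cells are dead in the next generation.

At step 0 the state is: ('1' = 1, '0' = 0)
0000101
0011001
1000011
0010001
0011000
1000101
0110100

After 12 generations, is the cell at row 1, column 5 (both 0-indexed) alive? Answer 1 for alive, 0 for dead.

0) 0000101
0011001
1000011
0010001
0011000
1000101
0110100
1) 1100100
0001100
1111010
1111011
1111011
1000110
0100101
2) 1110100
0000011
0000010
0000000
0000000
0000000
0101101
3) 0110100
1100111
0000011
0000000
0000000
0000000
0101110
4) 0000000
0111100
0000100
0000000
0000000
0000100
0101110
5) 0100010
0011100
0010100
0000000
0000000
0001110
0001110
6) 0000010
0110110
0010100
0000000
0000100
0001010
0011001
7) 0100011
0110110
0110110
0001000
0000100
0011010
0011011
8) 0100000
0000000
0100010
0011010
0010100
0010011
1101000
9) 1110000
0000000
0010100
0111010
0110101
1010111
1100001
10) 0010001
0011000
0110100
1000010
0000000
0010100
0001000
11) 0010000
0000000
0110100
0100000
0000000
0001000
0011000
12) 0011000
0111000
0110000
0110000
0000000
0011000
0011000

0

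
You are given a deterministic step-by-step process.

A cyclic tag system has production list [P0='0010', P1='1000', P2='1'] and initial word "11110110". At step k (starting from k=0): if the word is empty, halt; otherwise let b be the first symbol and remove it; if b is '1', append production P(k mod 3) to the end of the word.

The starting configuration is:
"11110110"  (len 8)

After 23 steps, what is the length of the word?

23

gen 0: "11110110"  (len 8)
gen 1: "11101100010"  (len 11)
gen 2: "11011000101000"  (len 14)
gen 3: "10110001010001"  (len 14)
gen 4: "01100010100010010"  (len 17)
gen 5: "1100010100010010"  (len 16)
gen 6: "1000101000100101"  (len 16)
gen 7: "0001010001001010010"  (len 19)
gen 8: "001010001001010010"  (len 18)
gen 9: "01010001001010010"  (len 17)
gen 10: "1010001001010010"  (len 16)
gen 11: "0100010010100101000"  (len 19)
gen 12: "100010010100101000"  (len 18)
gen 13: "000100101001010000010"  (len 21)
gen 14: "00100101001010000010"  (len 20)
gen 15: "0100101001010000010"  (len 19)
gen 16: "100101001010000010"  (len 18)
gen 17: "001010010100000101000"  (len 21)
gen 18: "01010010100000101000"  (len 20)
gen 19: "1010010100000101000"  (len 19)
gen 20: "0100101000001010001000"  (len 22)
gen 21: "100101000001010001000"  (len 21)
gen 22: "001010000010100010000010"  (len 24)
gen 23: "01010000010100010000010"  (len 23)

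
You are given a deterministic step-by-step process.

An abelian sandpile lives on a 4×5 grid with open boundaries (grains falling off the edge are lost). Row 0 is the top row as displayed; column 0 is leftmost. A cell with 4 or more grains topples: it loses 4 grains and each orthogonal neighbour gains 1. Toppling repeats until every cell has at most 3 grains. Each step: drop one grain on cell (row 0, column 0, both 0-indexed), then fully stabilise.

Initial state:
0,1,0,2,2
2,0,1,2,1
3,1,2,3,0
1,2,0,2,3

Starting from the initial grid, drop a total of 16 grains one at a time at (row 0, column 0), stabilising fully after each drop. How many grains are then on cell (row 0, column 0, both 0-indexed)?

2

[0] 0,1,0,2,2
2,0,1,2,1
3,1,2,3,0
1,2,0,2,3
[1] 1,1,0,2,2
2,0,1,2,1
3,1,2,3,0
1,2,0,2,3
[2] 2,1,0,2,2
2,0,1,2,1
3,1,2,3,0
1,2,0,2,3
[3] 3,1,0,2,2
2,0,1,2,1
3,1,2,3,0
1,2,0,2,3
[4] 0,2,0,2,2
3,0,1,2,1
3,1,2,3,0
1,2,0,2,3
[5] 1,2,0,2,2
3,0,1,2,1
3,1,2,3,0
1,2,0,2,3
[6] 2,2,0,2,2
3,0,1,2,1
3,1,2,3,0
1,2,0,2,3
[7] 3,2,0,2,2
3,0,1,2,1
3,1,2,3,0
1,2,0,2,3
[8] 1,3,0,2,2
1,1,1,2,1
0,2,2,3,0
2,2,0,2,3
[9] 2,3,0,2,2
1,1,1,2,1
0,2,2,3,0
2,2,0,2,3
[10] 3,3,0,2,2
1,1,1,2,1
0,2,2,3,0
2,2,0,2,3
[11] 1,0,1,2,2
2,2,1,2,1
0,2,2,3,0
2,2,0,2,3
[12] 2,0,1,2,2
2,2,1,2,1
0,2,2,3,0
2,2,0,2,3
[13] 3,0,1,2,2
2,2,1,2,1
0,2,2,3,0
2,2,0,2,3
[14] 0,1,1,2,2
3,2,1,2,1
0,2,2,3,0
2,2,0,2,3
[15] 1,1,1,2,2
3,2,1,2,1
0,2,2,3,0
2,2,0,2,3
[16] 2,1,1,2,2
3,2,1,2,1
0,2,2,3,0
2,2,0,2,3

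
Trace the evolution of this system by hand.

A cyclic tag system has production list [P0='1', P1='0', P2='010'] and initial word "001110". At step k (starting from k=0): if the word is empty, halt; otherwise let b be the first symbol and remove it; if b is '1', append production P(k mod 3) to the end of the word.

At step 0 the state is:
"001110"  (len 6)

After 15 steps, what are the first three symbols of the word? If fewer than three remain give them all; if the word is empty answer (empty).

t=0: "001110"  (len 6)
t=1: "01110"  (len 5)
t=2: "1110"  (len 4)
t=3: "110010"  (len 6)
t=4: "100101"  (len 6)
t=5: "001010"  (len 6)
t=6: "01010"  (len 5)
t=7: "1010"  (len 4)
t=8: "0100"  (len 4)
t=9: "100"  (len 3)
t=10: "001"  (len 3)
t=11: "01"  (len 2)
t=12: "1"  (len 1)
t=13: "1"  (len 1)
t=14: "0"  (len 1)
t=15: (halted — word empty)

(empty)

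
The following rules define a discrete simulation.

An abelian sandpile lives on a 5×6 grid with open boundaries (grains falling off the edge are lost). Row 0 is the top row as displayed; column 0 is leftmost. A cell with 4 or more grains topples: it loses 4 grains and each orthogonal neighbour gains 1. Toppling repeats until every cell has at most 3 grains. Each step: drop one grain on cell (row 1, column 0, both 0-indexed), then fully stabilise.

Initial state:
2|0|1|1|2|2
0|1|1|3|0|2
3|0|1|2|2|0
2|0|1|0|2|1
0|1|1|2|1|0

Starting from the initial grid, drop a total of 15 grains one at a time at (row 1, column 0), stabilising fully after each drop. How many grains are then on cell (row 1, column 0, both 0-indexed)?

2

gen 0: 2|0|1|1|2|2
0|1|1|3|0|2
3|0|1|2|2|0
2|0|1|0|2|1
0|1|1|2|1|0
gen 1: 2|0|1|1|2|2
1|1|1|3|0|2
3|0|1|2|2|0
2|0|1|0|2|1
0|1|1|2|1|0
gen 2: 2|0|1|1|2|2
2|1|1|3|0|2
3|0|1|2|2|0
2|0|1|0|2|1
0|1|1|2|1|0
gen 3: 2|0|1|1|2|2
3|1|1|3|0|2
3|0|1|2|2|0
2|0|1|0|2|1
0|1|1|2|1|0
gen 4: 3|0|1|1|2|2
1|2|1|3|0|2
0|1|1|2|2|0
3|0|1|0|2|1
0|1|1|2|1|0
gen 5: 3|0|1|1|2|2
2|2|1|3|0|2
0|1|1|2|2|0
3|0|1|0|2|1
0|1|1|2|1|0
gen 6: 3|0|1|1|2|2
3|2|1|3|0|2
0|1|1|2|2|0
3|0|1|0|2|1
0|1|1|2|1|0
gen 7: 0|1|1|1|2|2
1|3|1|3|0|2
1|1|1|2|2|0
3|0|1|0|2|1
0|1|1|2|1|0
gen 8: 0|1|1|1|2|2
2|3|1|3|0|2
1|1|1|2|2|0
3|0|1|0|2|1
0|1|1|2|1|0
gen 9: 0|1|1|1|2|2
3|3|1|3|0|2
1|1|1|2|2|0
3|0|1|0|2|1
0|1|1|2|1|0
gen 10: 1|2|1|1|2|2
1|0|2|3|0|2
2|2|1|2|2|0
3|0|1|0|2|1
0|1|1|2|1|0
gen 11: 1|2|1|1|2|2
2|0|2|3|0|2
2|2|1|2|2|0
3|0|1|0|2|1
0|1|1|2|1|0
gen 12: 1|2|1|1|2|2
3|0|2|3|0|2
2|2|1|2|2|0
3|0|1|0|2|1
0|1|1|2|1|0
gen 13: 2|2|1|1|2|2
0|1|2|3|0|2
3|2|1|2|2|0
3|0|1|0|2|1
0|1|1|2|1|0
gen 14: 2|2|1|1|2|2
1|1|2|3|0|2
3|2|1|2|2|0
3|0|1|0|2|1
0|1|1|2|1|0
gen 15: 2|2|1|1|2|2
2|1|2|3|0|2
3|2|1|2|2|0
3|0|1|0|2|1
0|1|1|2|1|0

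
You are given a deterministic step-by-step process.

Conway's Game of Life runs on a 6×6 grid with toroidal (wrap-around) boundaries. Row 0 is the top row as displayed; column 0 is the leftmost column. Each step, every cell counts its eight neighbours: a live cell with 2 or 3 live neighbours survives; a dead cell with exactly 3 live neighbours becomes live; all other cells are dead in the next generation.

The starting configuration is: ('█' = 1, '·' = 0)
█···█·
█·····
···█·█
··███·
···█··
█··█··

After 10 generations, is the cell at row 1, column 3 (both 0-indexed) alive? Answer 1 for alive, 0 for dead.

1

[0] █···█·
█·····
···█·█
··███·
···█··
█··█··
[1] ██····
█···█·
··██·█
··█···
······
···███
[2] ██·█··
█·███·
·█████
··██··
···██·
█···██
[3] ······
······
█····█
·█···█
··█···
███···
[4] ·█····
······
█····█
·█···█
··█···
·██···
[5] ·██···
█·····
█····█
·█···█
█·█···
·██···
[6] █·█···
█····█
·█···█
·█···█
█·█···
█··█··
[7] █·····
·····█
·█··██
·██··█
█·█··█
█·██·█
[8] ██··█·
····██
·██·██
··██··
······
··███·
[9] ███···
··█···
███··█
·████·
····█·
·█████
[10] █···██
···█·█
█···██
····█·
█·····
····██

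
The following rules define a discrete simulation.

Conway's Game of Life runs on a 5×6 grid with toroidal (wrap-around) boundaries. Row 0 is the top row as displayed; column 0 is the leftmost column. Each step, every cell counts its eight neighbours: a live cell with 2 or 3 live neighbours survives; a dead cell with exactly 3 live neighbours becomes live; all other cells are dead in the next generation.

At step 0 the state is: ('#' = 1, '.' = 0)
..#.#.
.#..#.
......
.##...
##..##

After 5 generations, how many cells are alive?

gen 0: ..#.#.
.#..#.
......
.##...
##..##
gen 1: ..#.#.
...#..
.##...
.##..#
#...##
gen 2: ....#.
.#.#..
##.#..
..####
#.#.#.
gen 3: .##.##
##.##.
##...#
......
.##...
gen 4: ....##
...#..
.##.##
..#...
####..
gen 5: ##..##
#.##..
.##.#.
....##
######

18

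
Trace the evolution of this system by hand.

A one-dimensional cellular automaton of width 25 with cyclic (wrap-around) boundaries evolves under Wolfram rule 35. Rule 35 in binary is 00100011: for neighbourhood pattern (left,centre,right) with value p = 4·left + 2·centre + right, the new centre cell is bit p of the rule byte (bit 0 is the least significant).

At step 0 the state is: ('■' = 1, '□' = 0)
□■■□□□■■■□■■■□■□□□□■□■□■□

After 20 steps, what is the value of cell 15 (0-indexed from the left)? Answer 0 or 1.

0

[0] □■■□□□■■■□■■■□■□□□□■□■□■□
[1] ■□□□■■□□□■□□□■□□■■■□■□■□□
[2] □□■■□□□■■□□■■□□■□□□■□■□□■
[3] □■□□□■■□□□■□□□■□□■■□■□□■□
[4] ■□□■■□□□■■□□■■□□■□□■□□■□□
[5] □□■□□□■■□□□■□□□■□□■□□■□□■
[6] □■□□■■□□□■■□□■■□□■□□■□□■□
[7] ■□□■□□□■■□□□■□□□■□□■□□■□□
[8] □□■□□■■□□□■■□□■■□□■□□■□□■
[9] □■□□■□□□■■□□□■□□□■□□■□□■□
[10] ■□□■□□■■□□□■■□□■■□□■□□■□□
[11] □□■□□■□□□■■□□□■□□□■□□■□□■
[12] □■□□■□□■■□□□■■□□■■□□■□□■□
[13] ■□□■□□■□□□■■□□□■□□□■□□■□□
[14] □□■□□■□□■■□□□■■□□■■□□■□□■
[15] □■□□■□□■□□□■■□□□■□□□■□□■□
[16] ■□□■□□■□□■■□□□■■□□■■□□■□□
[17] □□■□□■□□■□□□■■□□□■□□□■□□■
[18] □■□□■□□■□□■■□□□■■□□■■□□■□
[19] ■□□■□□■□□■□□□■■□□□■□□□■□□
[20] □□■□□■□□■□□■■□□□■■□□■■□□■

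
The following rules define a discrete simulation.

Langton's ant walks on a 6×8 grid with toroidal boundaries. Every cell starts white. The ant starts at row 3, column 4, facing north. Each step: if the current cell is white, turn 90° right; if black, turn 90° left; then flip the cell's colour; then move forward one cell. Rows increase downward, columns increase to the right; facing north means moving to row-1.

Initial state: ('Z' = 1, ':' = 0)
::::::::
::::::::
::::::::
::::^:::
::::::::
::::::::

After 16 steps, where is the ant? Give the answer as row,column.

0) ::::::::
::::::::
::::::::
::::^:::
::::::::
::::::::
1) ::::::::
::::::::
::::::::
::::Z>::
::::::::
::::::::
2) ::::::::
::::::::
::::::::
::::ZZ::
:::::v::
::::::::
3) ::::::::
::::::::
::::::::
::::ZZ::
::::<Z::
::::::::
4) ::::::::
::::::::
::::::::
::::^Z::
::::ZZ::
::::::::
5) ::::::::
::::::::
::::::::
:::<:Z::
::::ZZ::
::::::::
6) ::::::::
::::::::
:::^::::
:::Z:Z::
::::ZZ::
::::::::
7) ::::::::
::::::::
:::Z>:::
:::Z:Z::
::::ZZ::
::::::::
8) ::::::::
::::::::
:::ZZ:::
:::ZvZ::
::::ZZ::
::::::::
9) ::::::::
::::::::
:::ZZ:::
:::<ZZ::
::::ZZ::
::::::::
10) ::::::::
::::::::
:::ZZ:::
::::ZZ::
:::vZZ::
::::::::
11) ::::::::
::::::::
:::ZZ:::
::::ZZ::
::<ZZZ::
::::::::
12) ::::::::
::::::::
:::ZZ:::
::^:ZZ::
::ZZZZ::
::::::::
13) ::::::::
::::::::
:::ZZ:::
::Z>ZZ::
::ZZZZ::
::::::::
14) ::::::::
::::::::
:::ZZ:::
::ZZZZ::
::ZvZZ::
::::::::
15) ::::::::
::::::::
:::ZZ:::
::ZZZZ::
::Z:>Z::
::::::::
16) ::::::::
::::::::
:::ZZ:::
::ZZ^Z::
::Z::Z::
::::::::

3,4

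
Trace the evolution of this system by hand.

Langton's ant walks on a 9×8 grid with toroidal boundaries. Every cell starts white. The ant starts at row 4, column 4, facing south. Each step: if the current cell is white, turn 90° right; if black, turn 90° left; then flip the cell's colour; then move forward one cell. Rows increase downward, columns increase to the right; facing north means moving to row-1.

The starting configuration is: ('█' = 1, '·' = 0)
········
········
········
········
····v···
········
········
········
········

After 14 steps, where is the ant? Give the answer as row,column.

3,5

k=0  ········
········
········
········
····v···
········
········
········
········
k=1  ········
········
········
········
···<█···
········
········
········
········
k=2  ········
········
········
···^····
···██···
········
········
········
········
k=3  ········
········
········
···█>···
···██···
········
········
········
········
k=4  ········
········
········
···██···
···█v···
········
········
········
········
k=5  ········
········
········
···██···
···█·>··
········
········
········
········
k=6  ········
········
········
···██···
···█·█··
·····v··
········
········
········
k=7  ········
········
········
···██···
···█·█··
····<█··
········
········
········
k=8  ········
········
········
···██···
···█^█··
····██··
········
········
········
k=9  ········
········
········
···██···
···██>··
····██··
········
········
········
k=10  ········
········
········
···██^··
···██···
····██··
········
········
········
k=11  ········
········
········
···███>·
···██···
····██··
········
········
········
k=12  ········
········
········
···████·
···██·v·
····██··
········
········
········
k=13  ········
········
········
···████·
···██<█·
····██··
········
········
········
k=14  ········
········
········
···██^█·
···████·
····██··
········
········
········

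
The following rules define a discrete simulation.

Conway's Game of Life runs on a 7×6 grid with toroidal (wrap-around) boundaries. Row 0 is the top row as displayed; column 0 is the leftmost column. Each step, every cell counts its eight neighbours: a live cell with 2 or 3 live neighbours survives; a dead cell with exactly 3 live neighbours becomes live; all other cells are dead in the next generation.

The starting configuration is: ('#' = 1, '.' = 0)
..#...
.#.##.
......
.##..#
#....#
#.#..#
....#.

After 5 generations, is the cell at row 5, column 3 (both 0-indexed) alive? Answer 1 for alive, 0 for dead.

t=0: ..#...
.#.##.
......
.##..#
#....#
#.#..#
....#.
t=1: ..#.#.
..##..
##.##.
.#...#
..#.#.
##..#.
.#.#.#
t=2: .#..#.
.....#
##.###
.#...#
..###.
##..#.
.#.#.#
t=3: ..#.##
.###..
.##...
.#....
..###.
##....
.#.#.#
t=4: .....#
#...#.
#..#..
.#....
#.##..
##...#
.#.#.#
t=5: .....#
#...#.
##...#
##.#..
..#..#
...#.#
.##..#

1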